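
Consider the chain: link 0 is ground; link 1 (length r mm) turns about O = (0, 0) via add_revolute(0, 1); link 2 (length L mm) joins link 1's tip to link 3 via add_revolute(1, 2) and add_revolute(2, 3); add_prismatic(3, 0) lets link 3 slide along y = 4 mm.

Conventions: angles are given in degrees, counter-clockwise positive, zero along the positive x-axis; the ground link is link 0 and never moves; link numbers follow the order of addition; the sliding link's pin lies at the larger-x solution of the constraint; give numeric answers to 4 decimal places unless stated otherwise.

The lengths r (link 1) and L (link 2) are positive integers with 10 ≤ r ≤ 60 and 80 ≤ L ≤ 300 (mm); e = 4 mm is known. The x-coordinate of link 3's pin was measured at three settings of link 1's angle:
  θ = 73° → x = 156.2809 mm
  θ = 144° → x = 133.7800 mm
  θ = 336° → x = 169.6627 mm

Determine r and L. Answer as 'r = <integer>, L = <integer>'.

constraint per measurement: (x − r cos θ)² + (r sin θ − e)² = L²
subtracting the θ₁ and θ₂ equations cancels the r² and L² terms:
r = (x₁² − x₂²) / (2[(x₁cos θ₁ + e sin θ₁) − (x₂cos θ₂ + e sin θ₂)]) = 20.9999 → r = 21
L² = (x₁ − r cos θ₁)² + (r sin θ₁ − e)² = 22800.9918 → L = 151.0000 → L = 151
check at θ₃=336°: x = 169.6627 (printed 169.6627) ✓

r = 21, L = 151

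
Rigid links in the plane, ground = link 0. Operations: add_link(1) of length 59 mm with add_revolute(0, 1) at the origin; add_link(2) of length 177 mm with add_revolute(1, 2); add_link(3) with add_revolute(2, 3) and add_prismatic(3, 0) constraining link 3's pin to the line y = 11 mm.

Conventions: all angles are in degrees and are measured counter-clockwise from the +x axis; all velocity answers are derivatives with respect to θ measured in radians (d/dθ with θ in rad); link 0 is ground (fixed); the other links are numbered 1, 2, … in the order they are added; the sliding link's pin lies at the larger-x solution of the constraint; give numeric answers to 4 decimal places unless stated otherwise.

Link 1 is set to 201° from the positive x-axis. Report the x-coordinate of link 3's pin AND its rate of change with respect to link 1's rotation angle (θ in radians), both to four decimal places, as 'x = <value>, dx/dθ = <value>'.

geometry: r = 59 mm, L = 177 mm, e = 11 mm
crank pin P = (r cos θ, r sin θ) = (-55.081245, -21.143709)
h = r sin θ − e = -21.143709 − 11 = -32.143709
x = r cos θ + √(L² − h²) = -55.081245 + 174.056835 = 118.975590
dx/dθ = −r sin θ − h·r cos θ/√(L² − h²) (θ in radians; h = -32.143709) = 10.971655

x = 118.9756, dx/dθ = 10.9717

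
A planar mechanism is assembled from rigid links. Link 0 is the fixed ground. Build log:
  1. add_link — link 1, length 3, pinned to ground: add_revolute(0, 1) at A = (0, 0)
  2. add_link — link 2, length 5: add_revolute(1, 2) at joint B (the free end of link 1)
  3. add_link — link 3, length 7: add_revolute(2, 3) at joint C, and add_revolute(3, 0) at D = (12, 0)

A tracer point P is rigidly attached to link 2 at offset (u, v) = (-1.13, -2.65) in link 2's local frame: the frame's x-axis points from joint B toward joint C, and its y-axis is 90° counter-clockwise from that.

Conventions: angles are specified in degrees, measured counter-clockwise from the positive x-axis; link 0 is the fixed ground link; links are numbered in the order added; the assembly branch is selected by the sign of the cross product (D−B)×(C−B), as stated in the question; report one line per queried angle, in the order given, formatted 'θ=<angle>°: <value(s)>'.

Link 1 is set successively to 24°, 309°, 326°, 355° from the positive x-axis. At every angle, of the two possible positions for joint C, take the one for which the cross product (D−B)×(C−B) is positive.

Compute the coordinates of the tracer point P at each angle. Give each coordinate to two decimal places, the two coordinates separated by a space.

A=(0,0), D=(12.00,0)
θ=24°: B = A + 3.00·(cos24°, sin24°) = (2.7406, 1.2202)
θ=24°: |BD| = 9.3394
θ=24°: circle(B,5.00) ∩ circle(D,7.00): a=3.3848, h=3.6801
θ=24°:   candidates: C₊=(6.5773,4.4265) cross=34.370; C₋=(5.6156,-2.8705) cross=-34.370
θ=24°:   branch + wants cross > 0 → take C=(6.5773,4.4265) (cross=34.370)
θ=24°: ex = (C−B)/|BC| = (0.7673,0.6413); ey = (-0.6413,0.7673)
θ=24°: P = B + -1.13·ex + -2.65·ey = (3.5729,-1.5378)
θ=309°: B = A + 3.00·(cos309°, sin309°) = (1.8880, -2.3314)
θ=309°: |BD| = 10.3773
θ=309°: circle(B,5.00) ∩ circle(D,7.00): a=4.0323, h=2.9564
θ=309°:   candidates: C₊=(5.1530,1.4554) cross=30.680; C₋=(6.4814,-4.3064) cross=-30.680
θ=309°:   branch + wants cross > 0 → take C=(5.1530,1.4554) (cross=30.680)
θ=309°: ex = (C−B)/|BC| = (0.6530,0.7574); ey = (-0.7574,0.6530)
θ=309°: P = B + -1.13·ex + -2.65·ey = (3.1571,-4.9177)
θ=326°: B = A + 3.00·(cos326°, sin326°) = (2.4871, -1.6776)
θ=326°: |BD| = 9.6597
θ=326°: circle(B,5.00) ∩ circle(D,7.00): a=3.5876, h=3.4827
θ=326°:   candidates: C₊=(5.4153,2.3753) cross=33.642; C₋=(6.6250,-4.4843) cross=-33.642
θ=326°:   branch + wants cross > 0 → take C=(5.4153,2.3753) (cross=33.642)
θ=326°: ex = (C−B)/|BC| = (0.5856,0.8106); ey = (-0.8106,0.5856)
θ=326°: P = B + -1.13·ex + -2.65·ey = (3.9734,-4.1455)
θ=355°: B = A + 3.00·(cos355°, sin355°) = (2.9886, -0.2615)
θ=355°: |BD| = 9.0152
θ=355°: circle(B,5.00) ∩ circle(D,7.00): a=3.1765, h=3.8613
θ=355°:   candidates: C₊=(6.0518,3.6903) cross=34.811; C₋=(6.2758,-4.0290) cross=-34.811
θ=355°:   branch + wants cross > 0 → take C=(6.0518,3.6903) (cross=34.811)
θ=355°: ex = (C−B)/|BC| = (0.6126,0.7904); ey = (-0.7904,0.6126)
θ=355°: P = B + -1.13·ex + -2.65·ey = (4.3908,-2.7781)

θ=24°: 3.57 -1.54
θ=309°: 3.16 -4.92
θ=326°: 3.97 -4.15
θ=355°: 4.39 -2.78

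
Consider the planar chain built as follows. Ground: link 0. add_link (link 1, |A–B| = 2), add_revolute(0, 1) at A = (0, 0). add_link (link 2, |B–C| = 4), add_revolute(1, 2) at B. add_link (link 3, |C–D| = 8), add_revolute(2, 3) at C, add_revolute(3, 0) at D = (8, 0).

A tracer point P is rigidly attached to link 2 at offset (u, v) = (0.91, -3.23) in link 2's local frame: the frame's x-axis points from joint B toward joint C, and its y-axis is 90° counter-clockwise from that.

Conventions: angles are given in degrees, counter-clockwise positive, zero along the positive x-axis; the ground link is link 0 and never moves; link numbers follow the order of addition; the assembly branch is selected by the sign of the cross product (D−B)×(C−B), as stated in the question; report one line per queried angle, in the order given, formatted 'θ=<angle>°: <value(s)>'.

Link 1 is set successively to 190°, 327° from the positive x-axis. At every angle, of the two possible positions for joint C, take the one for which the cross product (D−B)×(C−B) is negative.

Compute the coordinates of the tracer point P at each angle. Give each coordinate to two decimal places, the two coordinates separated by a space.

A=(0,0), D=(8.00,0)
θ=190°: B = A + 2.00·(cos190°, sin190°) = (-1.9696, -0.3473)
θ=190°: |BD| = 9.9757
θ=190°: circle(B,4.00) ∩ circle(D,8.00): a=2.5820, h=3.0551
θ=190°:   candidates: C₊=(0.5044,2.7958) cross=30.476; C₋=(0.7172,-3.3106) cross=-30.476
θ=190°:   branch - wants cross < 0 → take C=(0.7172,-3.3106) (cross=-30.476)
θ=190°: ex = (C−B)/|BC| = (0.6717,-0.7408); ey = (0.7408,0.6717)
θ=190°: P = B + 0.91·ex + -3.23·ey = (-3.7513,-3.1910)
θ=327°: B = A + 2.00·(cos327°, sin327°) = (1.6773, -1.0893)
θ=327°: |BD| = 6.4158
θ=327°: circle(B,4.00) ∩ circle(D,8.00): a=-0.5329, h=3.9643
θ=327°:   candidates: C₊=(0.4791,2.7270) cross=25.434; C₋=(1.8253,-5.0865) cross=-25.434
θ=327°:   branch - wants cross < 0 → take C=(1.8253,-5.0865) (cross=-25.434)
θ=327°: ex = (C−B)/|BC| = (0.0370,-0.9993); ey = (0.9993,0.0370)
θ=327°: P = B + 0.91·ex + -3.23·ey = (-1.5168,-2.1181)

θ=190°: -3.75 -3.19
θ=327°: -1.52 -2.12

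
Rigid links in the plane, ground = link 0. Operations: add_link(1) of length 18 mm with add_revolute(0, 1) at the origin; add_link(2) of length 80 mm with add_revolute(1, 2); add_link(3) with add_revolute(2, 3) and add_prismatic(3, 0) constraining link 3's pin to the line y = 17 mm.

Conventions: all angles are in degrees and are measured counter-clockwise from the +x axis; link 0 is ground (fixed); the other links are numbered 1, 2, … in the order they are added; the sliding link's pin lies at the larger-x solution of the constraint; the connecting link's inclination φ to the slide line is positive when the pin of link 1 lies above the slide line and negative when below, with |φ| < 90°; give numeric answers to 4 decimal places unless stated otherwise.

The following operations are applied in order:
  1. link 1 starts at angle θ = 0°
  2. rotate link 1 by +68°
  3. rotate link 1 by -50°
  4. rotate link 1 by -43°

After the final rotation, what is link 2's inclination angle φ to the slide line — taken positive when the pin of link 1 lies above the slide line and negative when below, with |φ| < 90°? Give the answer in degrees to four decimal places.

geometry: r = 18 mm, L = 80 mm, e = 17 mm; θ starts at 0°
rotate link 1 by +68°: θ ← 0° +68° = 68°
rotate link 1 by -50°: θ ← 68° -50° = 18°
rotate link 1 by -43°: θ ← 18° -43° = -25°
h = r sin θ − e = -7.607129 − 17 = -24.607129
sin φ = h / L = -24.607129 / 80 = -0.30758911
φ = arcsin(-0.30758911) = -17.913999°

-17.9140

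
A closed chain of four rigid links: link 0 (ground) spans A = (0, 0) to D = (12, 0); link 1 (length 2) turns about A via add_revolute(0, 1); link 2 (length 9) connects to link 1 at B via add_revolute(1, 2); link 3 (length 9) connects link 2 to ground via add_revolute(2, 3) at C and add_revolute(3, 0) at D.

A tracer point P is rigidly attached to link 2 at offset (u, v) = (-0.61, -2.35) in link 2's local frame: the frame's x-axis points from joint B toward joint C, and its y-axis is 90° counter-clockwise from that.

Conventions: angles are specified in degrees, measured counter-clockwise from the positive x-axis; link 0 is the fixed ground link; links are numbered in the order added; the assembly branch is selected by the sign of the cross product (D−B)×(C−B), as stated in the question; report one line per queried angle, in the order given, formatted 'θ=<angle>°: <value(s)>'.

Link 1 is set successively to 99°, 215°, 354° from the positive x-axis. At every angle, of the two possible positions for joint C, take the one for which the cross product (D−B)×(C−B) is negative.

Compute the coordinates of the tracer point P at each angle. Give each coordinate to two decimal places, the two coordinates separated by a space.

A=(0,0), D=(12.00,0)
θ=99°: B = A + 2.00·(cos99°, sin99°) = (-0.3129, 1.9754)
θ=99°: |BD| = 12.4703
θ=99°: circle(B,9.00) ∩ circle(D,9.00): a=6.2352, h=6.4902
θ=99°:   candidates: C₊=(6.8717,7.3960) cross=80.935; C₋=(4.8155,-5.4206) cross=-80.935
θ=99°:   branch - wants cross < 0 → take C=(4.8155,-5.4206) (cross=-80.935)
θ=99°: ex = (C−B)/|BC| = (0.5698,-0.8218); ey = (0.8218,0.5698)
θ=99°: P = B + -0.61·ex + -2.35·ey = (-2.5916,1.1376)
θ=215°: B = A + 2.00·(cos215°, sin215°) = (-1.6383, -1.1472)
θ=215°: |BD| = 13.6865
θ=215°: circle(B,9.00) ∩ circle(D,9.00): a=6.8432, h=5.8455
θ=215°:   candidates: C₊=(4.6909,5.2514) cross=80.005; C₋=(5.6708,-6.3985) cross=-80.005
θ=215°:   branch - wants cross < 0 → take C=(5.6708,-6.3985) (cross=-80.005)
θ=215°: ex = (C−B)/|BC| = (0.8121,-0.5835); ey = (0.5835,0.8121)
θ=215°: P = B + -0.61·ex + -2.35·ey = (-3.5049,-2.6997)
θ=354°: B = A + 2.00·(cos354°, sin354°) = (1.9890, -0.2091)
θ=354°: |BD| = 10.0131
θ=354°: circle(B,9.00) ∩ circle(D,9.00): a=5.0066, h=7.4789
θ=354°:   candidates: C₊=(6.8384,7.3728) cross=74.887; C₋=(7.1507,-7.5818) cross=-74.887
θ=354°:   branch - wants cross < 0 → take C=(7.1507,-7.5818) (cross=-74.887)
θ=354°: ex = (C−B)/|BC| = (0.5735,-0.8192); ey = (0.8192,0.5735)
θ=354°: P = B + -0.61·ex + -2.35·ey = (-0.2859,-1.0571)

θ=99°: -2.59 1.14
θ=215°: -3.50 -2.70
θ=354°: -0.29 -1.06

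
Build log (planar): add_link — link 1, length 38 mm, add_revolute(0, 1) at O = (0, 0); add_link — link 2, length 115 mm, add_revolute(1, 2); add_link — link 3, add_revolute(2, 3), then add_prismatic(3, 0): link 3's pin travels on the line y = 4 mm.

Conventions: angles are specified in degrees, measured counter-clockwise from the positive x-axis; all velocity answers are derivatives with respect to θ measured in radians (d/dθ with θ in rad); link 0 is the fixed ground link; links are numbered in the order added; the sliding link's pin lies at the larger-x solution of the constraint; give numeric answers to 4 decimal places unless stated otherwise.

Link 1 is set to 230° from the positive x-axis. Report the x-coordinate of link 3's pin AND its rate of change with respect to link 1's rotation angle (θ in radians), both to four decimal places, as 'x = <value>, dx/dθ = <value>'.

geometry: r = 38 mm, L = 115 mm, e = 4 mm
crank pin P = (r cos θ, r sin θ) = (-24.425929, -29.109689)
h = r sin θ − e = -29.109689 − 4 = -33.109689
x = r cos θ + √(L² − h²) = -24.425929 + 110.130597 = 85.704668
dx/dθ = −r sin θ − h·r cos θ/√(L² − h²) (θ in radians; h = -33.109689) = 21.766272

x = 85.7047, dx/dθ = 21.7663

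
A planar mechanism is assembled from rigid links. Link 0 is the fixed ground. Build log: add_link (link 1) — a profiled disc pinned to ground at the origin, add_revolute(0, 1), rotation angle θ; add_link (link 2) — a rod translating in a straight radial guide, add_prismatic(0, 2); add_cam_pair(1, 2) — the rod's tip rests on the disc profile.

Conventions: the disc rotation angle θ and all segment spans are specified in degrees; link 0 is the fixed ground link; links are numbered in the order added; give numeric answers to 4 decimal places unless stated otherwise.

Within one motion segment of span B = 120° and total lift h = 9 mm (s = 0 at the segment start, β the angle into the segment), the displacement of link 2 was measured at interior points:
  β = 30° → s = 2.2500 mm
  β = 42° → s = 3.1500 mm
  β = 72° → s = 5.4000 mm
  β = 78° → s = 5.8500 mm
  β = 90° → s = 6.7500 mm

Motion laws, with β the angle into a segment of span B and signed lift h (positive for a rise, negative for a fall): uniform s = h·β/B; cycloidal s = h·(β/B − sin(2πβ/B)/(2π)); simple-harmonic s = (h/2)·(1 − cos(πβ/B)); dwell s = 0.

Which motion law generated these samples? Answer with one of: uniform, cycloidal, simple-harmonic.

candidates at β/B = r: uniform s = h·r (linear in β); cycloidal s = h·(r − sin(2πr)/(2π)); simple-harmonic s = (h/2)(1 − cos(πr))
β=30°: printed 2.2500 | uniform 2.2500, cycloidal 0.8176, simple-harmonic 1.3180
β=42°: printed 3.1500 | uniform 3.1500, cycloidal 1.9912, simple-harmonic 2.4570
β=72°: printed 5.4000 | uniform 5.4000, cycloidal 6.2419, simple-harmonic 5.8906
β=78°: printed 5.8500 | uniform 5.8500, cycloidal 7.0088, simple-harmonic 6.5430
β=90°: printed 6.7500 | uniform 6.7500, cycloidal 8.1824, simple-harmonic 7.6820
only one law matches every sample → uniform

uniform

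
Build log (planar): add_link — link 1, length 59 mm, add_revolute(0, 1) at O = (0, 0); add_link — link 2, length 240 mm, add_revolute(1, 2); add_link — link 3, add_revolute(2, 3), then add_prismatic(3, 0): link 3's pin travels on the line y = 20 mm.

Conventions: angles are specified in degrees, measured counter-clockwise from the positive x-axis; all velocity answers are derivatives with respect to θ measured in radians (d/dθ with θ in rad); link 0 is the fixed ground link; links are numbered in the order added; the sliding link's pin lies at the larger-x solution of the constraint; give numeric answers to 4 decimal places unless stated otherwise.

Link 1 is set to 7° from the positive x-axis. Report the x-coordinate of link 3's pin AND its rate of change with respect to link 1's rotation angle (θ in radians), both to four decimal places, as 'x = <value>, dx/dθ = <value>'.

geometry: r = 59 mm, L = 240 mm, e = 20 mm
crank pin P = (r cos θ, r sin θ) = (58.560223, 7.190291)
h = r sin θ − e = 7.190291 − 20 = -12.809709
x = r cos θ + √(L² − h²) = 58.560223 + 239.657905 = 298.218128
dx/dθ = −r sin θ − h·r cos θ/√(L² − h²) (θ in radians; h = -12.809709) = -4.060249

x = 298.2181, dx/dθ = -4.0602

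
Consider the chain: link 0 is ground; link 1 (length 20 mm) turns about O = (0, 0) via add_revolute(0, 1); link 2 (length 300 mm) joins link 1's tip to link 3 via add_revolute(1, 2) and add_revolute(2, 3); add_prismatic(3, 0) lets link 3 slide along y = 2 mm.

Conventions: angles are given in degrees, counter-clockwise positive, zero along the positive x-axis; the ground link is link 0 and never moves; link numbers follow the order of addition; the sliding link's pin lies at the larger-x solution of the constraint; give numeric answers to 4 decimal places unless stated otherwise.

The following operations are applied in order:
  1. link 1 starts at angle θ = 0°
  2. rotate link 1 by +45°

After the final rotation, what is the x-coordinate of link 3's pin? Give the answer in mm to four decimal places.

geometry: r = 20 mm, L = 300 mm, e = 2 mm; θ starts at 0°
rotate link 1 by +45°: θ ← 0° +45° = 45°
crank pin P = (r cos θ, r sin θ) = (14.142136, 14.142136)
h = r sin θ − e = 14.142136 − 2 = 12.142136
x = r cos θ + √(L² − h²) = 14.142136 + 299.754180 = 313.896316

313.8963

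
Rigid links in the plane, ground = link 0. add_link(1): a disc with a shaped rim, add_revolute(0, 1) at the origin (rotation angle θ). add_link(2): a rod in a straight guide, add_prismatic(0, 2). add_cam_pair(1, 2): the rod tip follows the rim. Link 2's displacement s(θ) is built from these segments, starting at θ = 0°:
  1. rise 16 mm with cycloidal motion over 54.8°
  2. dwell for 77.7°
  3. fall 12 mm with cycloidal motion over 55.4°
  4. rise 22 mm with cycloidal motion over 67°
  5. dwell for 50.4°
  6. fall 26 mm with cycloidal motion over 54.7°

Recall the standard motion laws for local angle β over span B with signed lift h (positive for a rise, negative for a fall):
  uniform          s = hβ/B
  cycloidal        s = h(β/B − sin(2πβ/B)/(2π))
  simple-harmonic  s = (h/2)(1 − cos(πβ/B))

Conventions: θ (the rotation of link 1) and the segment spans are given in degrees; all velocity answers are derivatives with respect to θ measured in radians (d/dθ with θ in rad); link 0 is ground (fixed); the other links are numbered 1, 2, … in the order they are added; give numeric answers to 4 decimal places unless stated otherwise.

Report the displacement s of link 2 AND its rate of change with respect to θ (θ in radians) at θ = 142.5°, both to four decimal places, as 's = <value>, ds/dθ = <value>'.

segment 1 (0° to 54.8°, cycloidal, h = 16) is passed completely: s = 0.0000 + (16) = 16.0000
segment 2 (54.8° to 132.5°, dwell): s unchanged at 16.0000
θ = 142.5° falls in segment 3 (132.5° to 187.9°, cycloidal, h = -12): β = 142.5 − 132.5 = 10°, B = 55.4°; Δs = -12·(0.1805 − sin(2π·0.1805)/(2π)) = -0.4354; s = 16.0000 − 0.4354 = 15.5646
velocity in seg [132.5°–187.9°] (cycloidal), θ in radians: β = 10° = 0.1745 rad, B = 55.4° = 0.9669 rad; ds/dθ = (h/B)(1 − cos(2πβ/B)) = ((-12)/0.9669)(1 − cos(2π·0.1805)) = -7.162133 mm/rad

s = 15.5646, ds/dθ = -7.1621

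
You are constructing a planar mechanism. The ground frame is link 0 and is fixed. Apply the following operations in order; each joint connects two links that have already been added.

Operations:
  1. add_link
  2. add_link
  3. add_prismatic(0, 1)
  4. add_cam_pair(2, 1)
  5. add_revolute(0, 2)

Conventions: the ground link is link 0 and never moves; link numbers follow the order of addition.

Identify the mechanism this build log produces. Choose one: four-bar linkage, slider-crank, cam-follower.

links: 3 (incl. ground); joints: 1 revolute, 1 prismatic, 1 higher (cam) pair, forming one closed loop
3 links, revolute + prismatic + higher pair in one loop → cam-follower

cam-follower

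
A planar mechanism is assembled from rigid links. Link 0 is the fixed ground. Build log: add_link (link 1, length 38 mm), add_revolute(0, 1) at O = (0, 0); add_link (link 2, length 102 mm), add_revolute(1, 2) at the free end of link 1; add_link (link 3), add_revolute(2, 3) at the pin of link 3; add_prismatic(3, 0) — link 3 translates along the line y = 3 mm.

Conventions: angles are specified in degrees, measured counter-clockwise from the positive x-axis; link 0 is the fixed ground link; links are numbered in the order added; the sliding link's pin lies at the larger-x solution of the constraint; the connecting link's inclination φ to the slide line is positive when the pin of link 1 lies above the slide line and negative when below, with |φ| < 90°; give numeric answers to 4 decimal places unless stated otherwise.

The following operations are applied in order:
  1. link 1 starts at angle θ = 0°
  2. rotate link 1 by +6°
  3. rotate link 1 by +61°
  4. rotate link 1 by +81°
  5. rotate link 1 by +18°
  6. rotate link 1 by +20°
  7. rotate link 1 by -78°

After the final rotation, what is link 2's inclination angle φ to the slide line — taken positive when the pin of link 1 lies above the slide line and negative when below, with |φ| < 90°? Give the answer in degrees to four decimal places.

geometry: r = 38 mm, L = 102 mm, e = 3 mm; θ starts at 0°
rotate link 1 by +6°: θ ← 0° +6° = 6°
rotate link 1 by +61°: θ ← 6° +61° = 67°
rotate link 1 by +81°: θ ← 67° +81° = 148°
rotate link 1 by +18°: θ ← 148° +18° = 166°
rotate link 1 by +20°: θ ← 166° +20° = 186°
rotate link 1 by -78°: θ ← 186° -78° = 108°
h = r sin θ − e = 36.140148 − 3 = 33.140148
sin φ = h / L = 33.140148 / 102 = 0.32490341
φ = arcsin(0.32490341) = 18.959723°

18.9597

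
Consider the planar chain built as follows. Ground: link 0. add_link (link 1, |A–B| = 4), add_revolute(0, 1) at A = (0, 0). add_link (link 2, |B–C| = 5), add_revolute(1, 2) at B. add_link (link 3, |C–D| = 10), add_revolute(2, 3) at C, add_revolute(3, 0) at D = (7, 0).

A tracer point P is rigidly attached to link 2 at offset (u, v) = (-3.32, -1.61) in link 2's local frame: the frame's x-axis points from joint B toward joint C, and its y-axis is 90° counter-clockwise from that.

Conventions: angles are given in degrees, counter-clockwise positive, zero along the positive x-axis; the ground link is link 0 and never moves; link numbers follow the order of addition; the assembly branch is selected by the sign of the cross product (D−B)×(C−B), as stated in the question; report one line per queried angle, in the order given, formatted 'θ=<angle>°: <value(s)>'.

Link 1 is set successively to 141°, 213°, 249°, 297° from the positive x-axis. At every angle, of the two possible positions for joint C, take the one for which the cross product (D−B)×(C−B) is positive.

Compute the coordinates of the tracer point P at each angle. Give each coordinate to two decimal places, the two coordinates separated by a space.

A=(0,0), D=(7.00,0)
θ=141°: B = A + 4.00·(cos141°, sin141°) = (-3.1086, 2.5173)
θ=141°: |BD| = 10.4173
θ=141°: circle(B,5.00) ∩ circle(D,10.00): a=1.6089, h=4.7341
θ=141°:   candidates: C₊=(-0.4034,6.7223) cross=49.316; C₋=(-2.6914,-2.4653) cross=-49.316
θ=141°:   branch + wants cross > 0 → take C=(-0.4034,6.7223) (cross=49.316)
θ=141°: ex = (C−B)/|BC| = (0.5410,0.8410); ey = (-0.8410,0.5410)
θ=141°: P = B + -3.32·ex + -1.61·ey = (-3.5508,-1.1459)
θ=213°: B = A + 4.00·(cos213°, sin213°) = (-3.3547, -2.1786)
θ=213°: |BD| = 10.5814
θ=213°: circle(B,5.00) ∩ circle(D,10.00): a=1.7467, h=4.6850
θ=213°:   candidates: C₊=(-2.6099,2.7657) cross=49.573; C₋=(-0.6808,-6.4035) cross=-49.573
θ=213°:   branch + wants cross > 0 → take C=(-2.6099,2.7657) (cross=49.573)
θ=213°: ex = (C−B)/|BC| = (0.1489,0.9888); ey = (-0.9888,0.1489)
θ=213°: P = B + -3.32·ex + -1.61·ey = (-2.2571,-5.7013)
θ=249°: B = A + 4.00·(cos249°, sin249°) = (-1.4335, -3.7343)
θ=249°: |BD| = 9.2233
θ=249°: circle(B,5.00) ∩ circle(D,10.00): a=0.5458, h=4.9701
θ=249°:   candidates: C₊=(-2.9467,1.0312) cross=45.841; C₋=(1.0779,-8.0579) cross=-45.841
θ=249°:   branch + wants cross > 0 → take C=(-2.9467,1.0312) (cross=45.841)
θ=249°: ex = (C−B)/|BC| = (-0.3026,0.9531); ey = (-0.9531,-0.3026)
θ=249°: P = B + -3.32·ex + -1.61·ey = (1.1058,-6.4114)
θ=297°: B = A + 4.00·(cos297°, sin297°) = (1.8160, -3.5640)
θ=297°: |BD| = 6.2910
θ=297°: circle(B,5.00) ∩ circle(D,10.00): a=-2.8154, h=4.1320
θ=297°:   candidates: C₊=(-2.8450,-1.7541) cross=25.994; C₋=(1.8368,-8.5640) cross=-25.994
θ=297°:   branch + wants cross > 0 → take C=(-2.8450,-1.7541) (cross=25.994)
θ=297°: ex = (C−B)/|BC| = (-0.9322,0.3620); ey = (-0.3620,-0.9322)
θ=297°: P = B + -3.32·ex + -1.61·ey = (5.4936,-3.2650)

θ=141°: -3.55 -1.15
θ=213°: -2.26 -5.70
θ=249°: 1.11 -6.41
θ=297°: 5.49 -3.27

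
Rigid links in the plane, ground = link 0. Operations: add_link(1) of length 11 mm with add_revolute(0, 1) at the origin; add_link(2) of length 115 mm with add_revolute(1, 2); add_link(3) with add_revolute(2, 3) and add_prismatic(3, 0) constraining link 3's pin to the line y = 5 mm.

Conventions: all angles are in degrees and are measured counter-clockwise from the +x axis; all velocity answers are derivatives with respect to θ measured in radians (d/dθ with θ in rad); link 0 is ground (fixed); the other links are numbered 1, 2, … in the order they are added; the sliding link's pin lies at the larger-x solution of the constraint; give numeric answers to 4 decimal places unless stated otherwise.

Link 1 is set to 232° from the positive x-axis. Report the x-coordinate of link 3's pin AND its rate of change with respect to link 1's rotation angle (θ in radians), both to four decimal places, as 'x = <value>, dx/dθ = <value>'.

geometry: r = 11 mm, L = 115 mm, e = 5 mm
crank pin P = (r cos θ, r sin θ) = (-6.772276, -8.668118)
h = r sin θ − e = -8.668118 − 5 = -13.668118
x = r cos θ + √(L² − h²) = -6.772276 + 114.184861 = 107.412585
dx/dθ = −r sin θ − h·r cos θ/√(L² − h²) (θ in radians; h = -13.668118) = 7.857466

x = 107.4126, dx/dθ = 7.8575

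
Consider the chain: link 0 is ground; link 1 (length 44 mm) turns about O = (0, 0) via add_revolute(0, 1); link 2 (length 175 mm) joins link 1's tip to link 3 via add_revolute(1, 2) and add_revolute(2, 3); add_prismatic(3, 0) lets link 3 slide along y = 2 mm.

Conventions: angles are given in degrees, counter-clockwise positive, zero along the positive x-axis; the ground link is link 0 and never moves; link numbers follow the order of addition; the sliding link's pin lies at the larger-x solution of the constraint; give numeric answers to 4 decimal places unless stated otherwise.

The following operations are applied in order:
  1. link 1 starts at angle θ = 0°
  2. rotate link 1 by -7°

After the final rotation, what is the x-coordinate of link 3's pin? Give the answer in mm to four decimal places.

geometry: r = 44 mm, L = 175 mm, e = 2 mm; θ starts at 0°
rotate link 1 by -7°: θ ← 0° -7° = -7°
crank pin P = (r cos θ, r sin θ) = (43.672031, -5.362251)
h = r sin θ − e = -5.362251 − 2 = -7.362251
x = r cos θ + √(L² − h²) = 43.672031 + 174.845066 = 218.517097

218.5171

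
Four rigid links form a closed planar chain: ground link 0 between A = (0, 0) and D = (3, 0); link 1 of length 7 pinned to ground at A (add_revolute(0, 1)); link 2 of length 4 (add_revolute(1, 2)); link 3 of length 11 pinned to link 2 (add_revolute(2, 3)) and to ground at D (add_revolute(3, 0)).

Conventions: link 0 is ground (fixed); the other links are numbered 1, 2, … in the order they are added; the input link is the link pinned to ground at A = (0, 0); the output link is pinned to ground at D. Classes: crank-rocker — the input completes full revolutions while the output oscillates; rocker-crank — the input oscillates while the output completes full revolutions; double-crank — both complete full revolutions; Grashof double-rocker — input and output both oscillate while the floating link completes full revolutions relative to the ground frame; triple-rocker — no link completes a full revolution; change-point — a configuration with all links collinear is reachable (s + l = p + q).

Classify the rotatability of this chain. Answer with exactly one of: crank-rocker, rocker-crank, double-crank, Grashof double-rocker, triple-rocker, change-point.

lengths: ground=3, input=7, coupler=4, output=11
sorted: s=3 (shortest), l=11 (longest), p+q=11
s + l = 14 vs p + q = 11
s + l > p + q → non-Grashof → no link fully rotates → triple-rocker

triple-rocker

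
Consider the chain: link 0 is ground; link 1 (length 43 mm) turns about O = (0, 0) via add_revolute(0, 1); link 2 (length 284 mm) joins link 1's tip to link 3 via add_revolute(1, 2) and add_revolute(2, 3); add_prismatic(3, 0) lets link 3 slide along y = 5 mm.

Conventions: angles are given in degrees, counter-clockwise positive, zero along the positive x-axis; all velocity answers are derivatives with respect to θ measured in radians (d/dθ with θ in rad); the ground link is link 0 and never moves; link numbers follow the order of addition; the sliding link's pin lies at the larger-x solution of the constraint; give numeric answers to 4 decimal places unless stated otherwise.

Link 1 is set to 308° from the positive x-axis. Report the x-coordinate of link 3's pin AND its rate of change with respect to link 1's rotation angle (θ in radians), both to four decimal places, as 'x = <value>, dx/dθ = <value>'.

geometry: r = 43 mm, L = 284 mm, e = 5 mm
crank pin P = (r cos θ, r sin θ) = (26.473443, -33.884462)
h = r sin θ − e = -33.884462 − 5 = -38.884462
x = r cos θ + √(L² − h²) = 26.473443 + 281.325432 = 307.798875
dx/dθ = −r sin θ − h·r cos θ/√(L² − h²) (θ in radians; h = -38.884462) = 37.543590

x = 307.7989, dx/dθ = 37.5436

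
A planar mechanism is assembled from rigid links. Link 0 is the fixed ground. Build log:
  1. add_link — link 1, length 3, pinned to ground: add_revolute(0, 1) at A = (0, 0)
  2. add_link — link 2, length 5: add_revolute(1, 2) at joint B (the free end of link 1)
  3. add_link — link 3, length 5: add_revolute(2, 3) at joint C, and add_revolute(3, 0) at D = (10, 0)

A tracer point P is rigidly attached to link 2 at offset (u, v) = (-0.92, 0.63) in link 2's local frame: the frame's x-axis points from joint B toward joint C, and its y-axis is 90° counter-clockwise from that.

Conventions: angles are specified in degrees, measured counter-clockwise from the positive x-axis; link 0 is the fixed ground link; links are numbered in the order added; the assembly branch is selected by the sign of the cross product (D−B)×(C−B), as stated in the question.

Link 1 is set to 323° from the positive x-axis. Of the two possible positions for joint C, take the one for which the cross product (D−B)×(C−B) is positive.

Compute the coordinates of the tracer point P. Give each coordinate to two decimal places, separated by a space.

A=(0,0), D=(10.00,0)
B = A + 3.00·(cos323°, sin323°) = (2.3959, -1.8054)
|BD| = 7.8155
circle(B,5.00) ∩ circle(D,5.00): a=3.9077, h=3.1192
  candidates: C₊=(5.4774,2.1321) cross=24.378; C₋=(6.9185,-3.9376) cross=-24.378
  branch + wants cross > 0 → take C=(5.4774,2.1321) (cross=24.378)
ex = (C−B)/|BC| = (0.6163,0.7875); ey = (-0.7875,0.6163)
P = B + -0.92·ex + 0.63·ey = (1.3328,-2.1417)

1.33 -2.14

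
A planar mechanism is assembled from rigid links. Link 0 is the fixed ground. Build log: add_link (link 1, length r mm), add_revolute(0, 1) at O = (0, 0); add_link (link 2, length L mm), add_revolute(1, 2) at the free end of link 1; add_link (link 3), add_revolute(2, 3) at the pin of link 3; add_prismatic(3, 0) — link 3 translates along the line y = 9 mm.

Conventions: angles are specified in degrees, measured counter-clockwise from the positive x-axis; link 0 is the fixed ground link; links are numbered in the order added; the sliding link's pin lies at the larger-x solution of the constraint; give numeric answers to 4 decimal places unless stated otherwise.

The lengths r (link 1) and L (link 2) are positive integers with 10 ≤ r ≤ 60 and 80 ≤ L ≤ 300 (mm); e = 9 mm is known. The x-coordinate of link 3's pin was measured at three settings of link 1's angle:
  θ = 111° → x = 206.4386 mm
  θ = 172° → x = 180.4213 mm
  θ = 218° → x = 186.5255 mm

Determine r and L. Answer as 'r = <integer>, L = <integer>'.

constraint per measurement: (x − r cos θ)² + (r sin θ − e)² = L²
subtracting the θ₁ and θ₂ equations cancels the r² and L² terms:
r = (x₁² − x₂²) / (2[(x₁cos θ₁ + e sin θ₁) − (x₂cos θ₂ + e sin θ₂)]) = 44.9999 → r = 45
L² = (x₁ − r cos θ₁)² + (r sin θ₁ − e)² = 50624.9834 → L = 225.0000 → L = 225
check at θ₃=218°: x = 186.5255 (printed 186.5255) ✓

r = 45, L = 225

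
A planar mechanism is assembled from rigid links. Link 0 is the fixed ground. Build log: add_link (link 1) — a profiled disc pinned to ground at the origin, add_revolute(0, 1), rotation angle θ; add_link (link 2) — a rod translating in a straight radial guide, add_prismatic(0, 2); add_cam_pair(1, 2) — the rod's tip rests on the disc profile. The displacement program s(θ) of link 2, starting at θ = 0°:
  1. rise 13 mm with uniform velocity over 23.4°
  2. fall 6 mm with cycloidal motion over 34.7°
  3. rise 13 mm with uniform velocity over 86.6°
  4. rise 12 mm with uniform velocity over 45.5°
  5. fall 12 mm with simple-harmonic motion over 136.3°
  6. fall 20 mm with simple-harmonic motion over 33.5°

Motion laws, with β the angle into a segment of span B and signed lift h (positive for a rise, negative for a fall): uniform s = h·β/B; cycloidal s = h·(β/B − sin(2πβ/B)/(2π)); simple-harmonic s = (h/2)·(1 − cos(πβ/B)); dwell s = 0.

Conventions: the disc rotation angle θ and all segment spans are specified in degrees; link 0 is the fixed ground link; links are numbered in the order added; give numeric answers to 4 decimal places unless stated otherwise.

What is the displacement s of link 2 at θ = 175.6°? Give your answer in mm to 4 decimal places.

seg 1 [0°–23.4°] uniform, h=13: full span → s += 13 → s = 13.0000
seg 2 [23.4°–58.1°] cycloidal, h=-6: full span → s += -6 → s = 7.0000
seg 3 [58.1°–144.7°] uniform, h=13: full span → s += 13 → s = 20.0000
seg 4 [144.7°–190.2°] uniform, h=12: θ=175.6° here. β=30.9, B=45.5. 12·30.9/45.5 = 8.1495 → s = 28.1495

28.1495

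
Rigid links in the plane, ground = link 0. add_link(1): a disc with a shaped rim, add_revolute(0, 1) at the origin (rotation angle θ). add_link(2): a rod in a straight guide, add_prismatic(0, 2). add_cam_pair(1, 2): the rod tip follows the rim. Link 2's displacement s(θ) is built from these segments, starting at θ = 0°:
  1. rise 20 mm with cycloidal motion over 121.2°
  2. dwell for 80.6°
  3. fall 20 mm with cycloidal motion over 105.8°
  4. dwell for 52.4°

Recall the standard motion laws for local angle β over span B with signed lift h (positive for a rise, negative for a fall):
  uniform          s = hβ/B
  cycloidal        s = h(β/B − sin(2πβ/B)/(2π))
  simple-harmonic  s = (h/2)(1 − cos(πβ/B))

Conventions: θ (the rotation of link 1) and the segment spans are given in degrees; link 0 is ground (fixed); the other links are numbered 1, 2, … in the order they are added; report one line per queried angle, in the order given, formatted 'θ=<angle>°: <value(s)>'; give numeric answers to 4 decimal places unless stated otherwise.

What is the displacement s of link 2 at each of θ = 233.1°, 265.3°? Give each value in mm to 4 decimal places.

segment 1 (0° to 121.2°, cycloidal, h = 20) is passed completely: s = 0.0000 + (20) = 20.0000
segment 2 (121.2° to 201.8°, dwell): s unchanged at 20.0000
θ = 233.1° falls in segment 3 (201.8° to 307.6°, cycloidal, h = -20): β = 233.1 − 201.8 = 31.3°, B = 105.8°; Δs = -20·(0.2958 − sin(2π·0.2958)/(2π)) = -2.8649; s = 20.0000 − 2.8649 = 17.1351
θ = 265.3° falls in segment 3 (201.8° to 307.6°, cycloidal, h = -20): β = 265.3 − 201.8 = 63.5°, B = 105.8°; Δs = -20·(0.6002 − sin(2π·0.6002)/(2π)) = -13.8778; s = 20.0000 − 13.8778 = 6.1222

θ=233.1°: 17.1351
θ=265.3°: 6.1222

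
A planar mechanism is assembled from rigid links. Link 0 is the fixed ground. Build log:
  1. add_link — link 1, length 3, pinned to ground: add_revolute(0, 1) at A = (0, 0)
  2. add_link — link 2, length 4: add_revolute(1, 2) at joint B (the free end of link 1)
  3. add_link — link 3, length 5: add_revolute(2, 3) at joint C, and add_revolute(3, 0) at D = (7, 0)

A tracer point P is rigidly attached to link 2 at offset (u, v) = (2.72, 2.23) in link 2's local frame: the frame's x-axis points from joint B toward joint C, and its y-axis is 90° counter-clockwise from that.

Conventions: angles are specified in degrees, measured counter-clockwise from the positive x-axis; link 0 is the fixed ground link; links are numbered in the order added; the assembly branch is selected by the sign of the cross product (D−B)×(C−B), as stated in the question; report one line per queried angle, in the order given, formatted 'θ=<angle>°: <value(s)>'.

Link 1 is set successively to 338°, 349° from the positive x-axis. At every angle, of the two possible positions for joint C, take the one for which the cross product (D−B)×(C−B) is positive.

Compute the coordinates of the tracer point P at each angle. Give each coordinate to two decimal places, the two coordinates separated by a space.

A=(0,0), D=(7.00,0)
θ=338°: B = A + 3.00·(cos338°, sin338°) = (2.7816, -1.1238)
θ=338°: |BD| = 4.3656
θ=338°: circle(B,4.00) ∩ circle(D,5.00): a=1.1520, h=3.8305
θ=338°:   candidates: C₊=(2.9086,2.8742) cross=16.722; C₋=(4.8808,-4.5287) cross=-16.722
θ=338°:   branch + wants cross > 0 → take C=(2.9086,2.8742) (cross=16.722)
θ=338°: ex = (C−B)/|BC| = (0.0318,0.9995); ey = (-0.9995,0.0318)
θ=338°: P = B + 2.72·ex + 2.23·ey = (0.6391,1.6657)
θ=349°: B = A + 3.00·(cos349°, sin349°) = (2.9449, -0.5724)
θ=349°: |BD| = 4.0953
θ=349°: circle(B,4.00) ∩ circle(D,5.00): a=0.9488, h=3.8858
θ=349°:   candidates: C₊=(3.3413,3.4079) cross=15.914; C₋=(4.4276,-4.2875) cross=-15.914
θ=349°:   branch + wants cross > 0 → take C=(3.3413,3.4079) (cross=15.914)
θ=349°: ex = (C−B)/|BC| = (0.0991,0.9951); ey = (-0.9951,0.0991)
θ=349°: P = B + 2.72·ex + 2.23·ey = (0.9954,2.3552)

θ=338°: 0.64 1.67
θ=349°: 1.00 2.36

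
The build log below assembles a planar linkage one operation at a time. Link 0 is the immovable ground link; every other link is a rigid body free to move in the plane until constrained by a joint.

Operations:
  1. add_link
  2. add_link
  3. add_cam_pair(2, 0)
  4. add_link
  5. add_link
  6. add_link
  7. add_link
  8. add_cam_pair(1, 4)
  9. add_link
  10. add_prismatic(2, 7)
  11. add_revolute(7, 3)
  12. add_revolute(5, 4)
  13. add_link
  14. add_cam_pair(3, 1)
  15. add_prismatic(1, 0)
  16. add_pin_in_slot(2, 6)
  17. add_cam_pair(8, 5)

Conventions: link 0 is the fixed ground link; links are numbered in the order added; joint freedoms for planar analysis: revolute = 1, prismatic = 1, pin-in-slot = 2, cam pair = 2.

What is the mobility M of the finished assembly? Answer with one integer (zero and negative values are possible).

ground; <1,0,0>
#1 <2,0,0>
#2 <3,0,0>
C:2↔0 J2 <3,0,1>
#3 <4,0,1>
#4 <5,0,1>
#5 <6,0,1>
#6 <7,0,1>
C:1↔4 J2 <7,0,2>
#7 <8,0,2>
P:2↔7 J1 <8,1,2>
R:7↔3 J1 <8,2,2>
R:5↔4 J1 <8,3,2>
#8 <9,3,2>
C:3↔1 J2 <9,3,3>
P:1↔0 J1 <9,4,3>
PS:2↔6 J2 <9,4,4>
C:8↔5 J2 <9,4,5>
3×8 − 2×4 − 1×5 = 11

M = 11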